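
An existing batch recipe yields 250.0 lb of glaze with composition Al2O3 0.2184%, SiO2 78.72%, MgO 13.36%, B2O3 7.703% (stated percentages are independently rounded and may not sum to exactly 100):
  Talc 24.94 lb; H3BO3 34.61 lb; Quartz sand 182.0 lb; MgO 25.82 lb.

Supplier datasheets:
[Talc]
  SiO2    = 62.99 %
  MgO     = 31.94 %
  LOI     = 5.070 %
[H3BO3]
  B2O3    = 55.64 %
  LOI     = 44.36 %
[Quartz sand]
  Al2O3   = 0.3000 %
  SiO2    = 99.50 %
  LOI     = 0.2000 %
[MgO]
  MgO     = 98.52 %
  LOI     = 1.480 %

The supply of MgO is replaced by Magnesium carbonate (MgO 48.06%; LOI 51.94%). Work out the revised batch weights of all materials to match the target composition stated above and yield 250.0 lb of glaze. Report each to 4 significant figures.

Revised batch per 250.0 lb glaze:
  Talc: 24.94 lb
  H3BO3: 34.61 lb
  Quartz sand: 182.0 lb
  Magnesium carbonate: 52.92 lb
Total batch = 294.5 lb; LOI loss = 44.47 lb

Exact precision is carried in all steps — in-progress results are displayed rounded to 4 significant digits when written out — every reported number takes just one rounding. All derived quantities (yield, ignition loss, totals, glass mass, four oxide percentages) are recomputed using the weight values per 250.0 lb of glass in full precision, as they appear in the problem or the answer.
Target masses of each oxide per 250.0 lb glaze:
  Al2O3: 0.2184% × 250.0 = 0.5460 lb
  SiO2: 78.72% × 250.0 = 196.8 lb
  MgO: 13.36% × 250.0 = 33.40 lb
  B2O3: 7.703% × 250.0 = 19.26 lb
Mass-balance tally per oxide using the reported weights, on the stated basis (each sum matches its target mass modulo rounding of the values):
  Al2O3: 182.0·0.003000 = 0.5460 lb (target 0.5460 lb)
  SiO2: 24.94·0.6299 + 182.0·0.9950 = 196.8 lb (target 196.8 lb)
  MgO: 24.94·0.3194 + 52.92·0.4806 = 33.40 lb (target 33.40 lb)
  B2O3: 34.61·0.5564 = 19.26 lb (target 19.26 lb)
Auditing the glass mass value: batch total minus LOI = 250.0 lb (per-oxide target masses sum to 250.0 lb; against the stated basis, 250.0 lb — gaps are rounding artifacts).
Total batch = Σ batch = 294.5 lb; loss to ignition Σ batch·LOI = 44.47 lb; yield: glass divided by total = 84.90%.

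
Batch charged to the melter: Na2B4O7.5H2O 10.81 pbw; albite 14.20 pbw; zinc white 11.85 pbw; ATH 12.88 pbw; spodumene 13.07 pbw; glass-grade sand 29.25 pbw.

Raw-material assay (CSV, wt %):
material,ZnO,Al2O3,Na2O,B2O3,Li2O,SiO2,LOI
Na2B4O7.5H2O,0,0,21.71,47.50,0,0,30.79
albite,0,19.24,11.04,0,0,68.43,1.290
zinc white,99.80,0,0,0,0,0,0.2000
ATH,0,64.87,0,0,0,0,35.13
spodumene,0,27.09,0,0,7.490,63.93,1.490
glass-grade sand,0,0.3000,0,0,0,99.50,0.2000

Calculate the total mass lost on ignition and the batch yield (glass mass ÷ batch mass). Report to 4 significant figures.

LOI loss = 8.313 pbw; glass = 83.75 pbw; yield = 90.97%

The intermediate values are displayed (rounded to 4 significant figures) alongside each step — each numeric step maintains exact precision end to end. Every reported value carries a single rounding; the derived quantities, which include the totals, glass mass, the yield, six oxide percentages, ignition loss, are re-derived at full precision, exactly as printed in the problem or the answer, using the weight values for 83.75 pbw of glass.
Loss on ignition, line by line:
  Na2B4O7.5H2O: 10.81 × 0.3079 = 3.328 pbw
  albite: 14.20 × 0.01290 = 0.1832 pbw
  zinc white: 11.85 × 0.002000 = 0.02370 pbw
  ATH: 12.88 × 0.3513 = 4.525 pbw
  spodumene: 13.07 × 0.01490 = 0.1947 pbw
  glass-grade sand: 29.25 × 0.002000 = 0.05850 pbw
Total LOI = 8.313 pbw
Glass = batch − LOI = 92.06 − 8.313 = 83.75 pbw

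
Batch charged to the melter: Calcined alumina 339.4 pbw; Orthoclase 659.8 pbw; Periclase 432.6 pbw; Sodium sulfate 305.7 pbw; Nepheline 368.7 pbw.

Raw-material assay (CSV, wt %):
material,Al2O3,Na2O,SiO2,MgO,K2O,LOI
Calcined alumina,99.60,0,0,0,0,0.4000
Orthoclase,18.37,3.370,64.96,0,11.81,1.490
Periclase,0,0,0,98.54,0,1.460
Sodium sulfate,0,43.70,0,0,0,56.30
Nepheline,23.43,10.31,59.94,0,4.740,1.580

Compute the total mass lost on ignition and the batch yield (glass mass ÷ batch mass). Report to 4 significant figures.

LOI loss = 195.4 pbw; glass = 1911 pbw; yield = 90.72%

Intermediates are shown rounded to four significant digits as written — all arithmetic carries full precision through every step. Each reported number includes exactly one rounding — all derived quantities (LOI, net glass mass, yield, the totals, the five compositions) are re-derived in exact precision using the weight values for 1911 pbw of glass exactly as shown in either problem or answer.
Material-by-material LOI:
  Calcined alumina: 339.4 × 0.004000 = 1.358 pbw
  Orthoclase: 659.8 × 0.01490 = 9.831 pbw
  Periclase: 432.6 × 0.01460 = 6.316 pbw
  Sodium sulfate: 305.7 × 0.5630 = 172.1 pbw
  Nepheline: 368.7 × 0.01580 = 5.825 pbw
Total LOI = 195.4 pbw
Glass = batch − LOI = 2106 − 195.4 = 1911 pbw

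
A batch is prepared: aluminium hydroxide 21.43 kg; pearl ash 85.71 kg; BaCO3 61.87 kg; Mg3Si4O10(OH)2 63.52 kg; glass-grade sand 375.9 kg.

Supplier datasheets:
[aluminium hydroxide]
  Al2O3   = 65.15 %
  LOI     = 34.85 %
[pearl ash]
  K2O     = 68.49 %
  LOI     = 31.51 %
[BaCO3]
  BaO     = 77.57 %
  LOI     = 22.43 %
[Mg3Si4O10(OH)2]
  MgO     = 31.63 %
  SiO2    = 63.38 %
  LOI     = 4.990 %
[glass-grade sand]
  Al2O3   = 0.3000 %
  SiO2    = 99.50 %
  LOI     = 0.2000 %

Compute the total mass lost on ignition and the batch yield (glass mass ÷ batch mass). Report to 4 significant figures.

Working values are shown, rounded to 4 significant figures, within the worked lines — every computation holds full float precision end to end. Each reported result carries a single rounding. All derived quantities (glass mass, ignition loss, five oxide percentages, yield, totals) are computed using the weight values per 556.2 kg of glass in full precision, as given in either problem or answer.
Ignition loss by material:
  aluminium hydroxide: 21.43 × 0.3485 = 7.468 kg
  pearl ash: 85.71 × 0.3151 = 27.01 kg
  BaCO3: 61.87 × 0.2243 = 13.88 kg
  Mg3Si4O10(OH)2: 63.52 × 0.04990 = 3.170 kg
  glass-grade sand: 375.9 × 0.002000 = 0.7518 kg
Total LOI = 52.27 kg
Glass = batch − LOI = 608.4 − 52.27 = 556.2 kg

LOI loss = 52.27 kg; glass = 556.2 kg; yield = 91.41%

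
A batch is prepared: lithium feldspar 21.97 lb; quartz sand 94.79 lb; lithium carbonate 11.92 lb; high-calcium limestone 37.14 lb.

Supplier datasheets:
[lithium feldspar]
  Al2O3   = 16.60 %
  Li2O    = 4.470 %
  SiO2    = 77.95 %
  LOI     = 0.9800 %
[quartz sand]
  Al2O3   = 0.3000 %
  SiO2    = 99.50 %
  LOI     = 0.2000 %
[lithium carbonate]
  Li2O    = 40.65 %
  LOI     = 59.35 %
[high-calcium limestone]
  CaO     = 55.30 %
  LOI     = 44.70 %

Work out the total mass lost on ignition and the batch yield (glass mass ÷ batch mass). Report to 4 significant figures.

The intermediate values are printed, rounded to 4 significant digits, in the printout; all internal work holds full precision at all times; every reported result takes exactly one rounding; all derived quantities, including the yield, totals, glass mass, ignition loss, four oxide percentages, are re-derived from the weighed amounts at 141.7 lb of glass at full precision, as quoted within the question or the answer.
Each material's LOI contribution:
  lithium feldspar: 21.97 × 0.009800 = 0.2153 lb
  quartz sand: 94.79 × 0.002000 = 0.1896 lb
  lithium carbonate: 11.92 × 0.5935 = 7.075 lb
  high-calcium limestone: 37.14 × 0.4470 = 16.60 lb
Total LOI = 24.08 lb
Glass = batch − LOI = 165.8 − 24.08 = 141.7 lb

LOI loss = 24.08 lb; glass = 141.7 lb; yield = 85.48%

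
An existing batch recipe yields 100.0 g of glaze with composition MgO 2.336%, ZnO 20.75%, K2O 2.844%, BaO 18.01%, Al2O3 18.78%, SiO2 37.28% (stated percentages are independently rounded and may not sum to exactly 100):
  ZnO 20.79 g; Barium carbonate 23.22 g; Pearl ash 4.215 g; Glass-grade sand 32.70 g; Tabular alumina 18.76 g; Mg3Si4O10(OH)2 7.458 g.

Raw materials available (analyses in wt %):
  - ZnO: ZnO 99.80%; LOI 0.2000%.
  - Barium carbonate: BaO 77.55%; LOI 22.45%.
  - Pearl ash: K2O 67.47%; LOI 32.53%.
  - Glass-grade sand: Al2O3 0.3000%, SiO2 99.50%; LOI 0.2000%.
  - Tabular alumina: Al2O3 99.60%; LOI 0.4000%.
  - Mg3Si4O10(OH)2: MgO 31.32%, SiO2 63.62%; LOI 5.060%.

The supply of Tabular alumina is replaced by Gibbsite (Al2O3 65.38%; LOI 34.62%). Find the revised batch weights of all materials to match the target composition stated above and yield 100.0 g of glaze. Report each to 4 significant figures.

Revised batch per 100.0 g glaze:
  ZnO: 20.79 g
  Barium carbonate: 23.22 g
  Pearl ash: 4.215 g
  Glass-grade sand: 32.70 g
  Gibbsite: 28.57 g
  Mg3Si4O10(OH)2: 7.458 g
Total batch = 117.0 g; LOI loss = 16.96 g

All internal work holds full float precision at every stage; the intermediate values are printed, rounded to four significant digits, in the working — every reported value is rounded once only; all derived quantities (yield, glass mass, totals, LOI, six oxide percentages) are carried using the weight values on 100.0 g of glass in full float precision, precisely as stated by problem or answer.
Target masses of each oxide per 100.0 g glaze:
  MgO: 2.336% × 100.0 = 2.336 g
  ZnO: 20.75% × 100.0 = 20.75 g
  K2O: 2.844% × 100.0 = 2.844 g
  BaO: 18.01% × 100.0 = 18.01 g
  Al2O3: 18.78% × 100.0 = 18.78 g
  SiO2: 37.28% × 100.0 = 37.28 g
Verifying the oxide balance per the reported batch figures, on the stated basis (target by target, the sums agree given rounding of the digits):
  MgO: 7.458·0.3132 = 2.336 g (target 2.336 g)
  ZnO: 20.79·0.9980 = 20.75 g (target 20.75 g)
  K2O: 4.215·0.6747 = 2.844 g (target 2.844 g)
  BaO: 23.22·0.7755 = 18.01 g (target 18.01 g)
  Al2O3: 32.70·0.003000 + 28.57·0.6538 = 18.78 g (target 18.78 g)
  SiO2: 32.70·0.9950 + 7.458·0.6362 = 37.28 g (target 37.28 g)
The glass-mass cross-check: batch Σ − ignition loss = 99.99 g (summing oxide targets gives 100.0 g; with the basis standing at 100.0 g — any gap is answer rounding).
Batch total: Σ batch = 117.0 g; LOI loss = Σ batch·LOI = 16.96 g; yield: glass divided by total = 85.50%.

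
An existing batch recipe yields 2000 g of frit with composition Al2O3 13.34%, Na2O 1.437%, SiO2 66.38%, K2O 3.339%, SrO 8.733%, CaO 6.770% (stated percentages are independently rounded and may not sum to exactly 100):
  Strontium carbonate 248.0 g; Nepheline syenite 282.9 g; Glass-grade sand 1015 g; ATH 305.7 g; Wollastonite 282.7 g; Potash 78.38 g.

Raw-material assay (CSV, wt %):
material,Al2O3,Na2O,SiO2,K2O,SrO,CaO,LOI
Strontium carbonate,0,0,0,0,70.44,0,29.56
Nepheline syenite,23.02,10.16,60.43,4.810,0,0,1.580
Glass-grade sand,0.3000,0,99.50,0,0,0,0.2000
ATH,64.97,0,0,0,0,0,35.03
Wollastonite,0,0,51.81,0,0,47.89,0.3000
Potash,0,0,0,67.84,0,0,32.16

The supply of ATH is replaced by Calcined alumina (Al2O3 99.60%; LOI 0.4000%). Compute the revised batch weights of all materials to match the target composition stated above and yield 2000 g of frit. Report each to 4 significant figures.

Revised batch per 2000 g frit:
  Strontium carbonate: 248.0 g
  Nepheline syenite: 282.9 g
  Glass-grade sand: 1015 g
  Calcined alumina: 199.4 g
  Wollastonite: 282.7 g
  Potash: 78.38 g
Total batch = 2106 g; LOI loss = 106.7 g

All arithmetic holds full precision from start to finish — intermediates are printed rounded off to 4 significant figures when written out; every reported figure sees exactly one rounding — all derived quantities are recomputed from the weighed amounts for 2000 g of glass in full float precision (totals, ignition loss, glass mass, six oxide percentages, the yield), exactly as shown in question or answer.
Oxide-by-oxide targets in 2000 g frit:
  Al2O3: 13.34% × 2000 = 266.8 g
  Na2O: 1.437% × 2000 = 28.74 g
  SiO2: 66.38% × 2000 = 1328 g
  K2O: 3.339% × 2000 = 66.78 g
  SrO: 8.733% × 2000 = 174.7 g
  CaO: 6.770% × 2000 = 135.4 g
A balance pass over the oxides, on the weights just shown, relative to the basis at hand (every target is met by its sum once rounding is allowed for):
  Al2O3: 282.9·0.2302 + 1015·0.003000 + 199.4·0.9960 = 266.8 g (target 266.8 g)
  Na2O: 282.9·0.1016 = 28.74 g (target 28.74 g)
  SiO2: 282.9·0.6043 + 1015·0.9950 + 282.7·0.5181 = 1327 g (target 1328 g)
  K2O: 282.9·0.04810 + 78.38·0.6784 = 66.78 g (target 66.78 g)
  SrO: 248.0·0.7044 = 174.7 g (target 174.7 g)
  CaO: 282.7·0.4789 = 135.4 g (target 135.4 g)
Auditing the glass mass value: Σ batch − LOI loss = 2000 g (the Σ of target masses is 2000 g; the stated basis being 2000 g — a pure rounding effect).
Batch total: Σ batch = 2106 g; ignition loss, Σ(batch × LOI) = 106.7 g; yield = glass ÷ total batch = 94.94%.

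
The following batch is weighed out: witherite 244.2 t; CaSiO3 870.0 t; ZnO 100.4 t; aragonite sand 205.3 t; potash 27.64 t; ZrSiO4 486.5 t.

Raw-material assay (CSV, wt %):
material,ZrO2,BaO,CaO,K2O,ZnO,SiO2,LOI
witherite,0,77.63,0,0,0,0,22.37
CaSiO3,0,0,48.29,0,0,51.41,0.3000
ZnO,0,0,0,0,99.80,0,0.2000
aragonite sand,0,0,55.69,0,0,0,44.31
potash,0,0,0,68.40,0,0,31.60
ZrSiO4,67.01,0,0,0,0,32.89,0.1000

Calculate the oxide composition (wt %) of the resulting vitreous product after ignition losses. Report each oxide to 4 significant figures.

Working values are displayed, rounded to four significant figures, at each printed step; all internal work keeps full float precision throughout. Every reported figure receives exactly one rounding; derived quantities are carried in full float precision (yield, glass mass, ignition loss, the six compositions, the totals) using the weight values on 1776 t of glass, as written in either problem or answer.
Oxide masses out of the charge:
  ZrO2: 486.5·0.6701 = 326.0 t
  BaO: 244.2·0.7763 = 189.6 t
  CaO: 870.0·0.4829 + 205.3·0.5569 = 534.5 t
  K2O: 27.64·0.6840 = 18.91 t
  ZnO: 100.4·0.9980 = 100.2 t
  SiO2: 870.0·0.5141 + 486.5·0.3289 = 607.3 t
LOI: 244.2·0.2237 + 870.0·0.003000 + 100.4·0.002000 + 205.3·0.4431 + 27.64·0.3160 + 486.5·0.001000 = 157.6 t
batch − LOI leaves glass = 1934 − 157.6 = 1776 t (matching Σ of the oxides)
oxide / glass × 100 gives the wt %

Glass mass = 1776 t (batch 1934 − LOI 157.6).
Composition: ZrO2 18.35%, BaO 10.67%, CaO 30.09%, K2O 1.064%, ZnO 5.641%, SiO2 34.19%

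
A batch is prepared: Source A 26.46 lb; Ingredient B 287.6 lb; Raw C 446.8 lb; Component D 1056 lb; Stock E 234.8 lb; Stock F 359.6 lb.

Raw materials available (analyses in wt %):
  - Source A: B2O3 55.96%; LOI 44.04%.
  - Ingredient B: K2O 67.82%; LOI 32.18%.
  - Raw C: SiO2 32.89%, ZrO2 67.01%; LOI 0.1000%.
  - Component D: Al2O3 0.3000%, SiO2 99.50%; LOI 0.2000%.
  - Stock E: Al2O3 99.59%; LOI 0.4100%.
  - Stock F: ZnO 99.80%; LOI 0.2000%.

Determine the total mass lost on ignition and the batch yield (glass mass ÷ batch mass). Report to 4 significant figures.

LOI loss = 108.4 lb; glass = 2303 lb; yield = 95.50%

Mid-chain values are displayed, with 4-significant-figure rounding, in the printout. All arithmetic keeps exact precision through the solve; every reported value takes a single rounding. The derived quantities (ignition loss, glass mass, the six compositions, the yield, totals) are recomputed from the batch weights per 2303 lb of glass in full float precision as given in question or answer.
Per-material ignition loss:
  Source A: 26.46 × 0.4404 = 11.65 lb
  Ingredient B: 287.6 × 0.3218 = 92.55 lb
  Raw C: 446.8 × 0.001000 = 0.4468 lb
  Component D: 1056 × 0.002000 = 2.112 lb
  Stock E: 234.8 × 0.004100 = 0.9627 lb
  Stock F: 359.6 × 0.002000 = 0.7192 lb
Total LOI = 108.4 lb
Glass = batch − LOI = 2411 − 108.4 = 2303 lb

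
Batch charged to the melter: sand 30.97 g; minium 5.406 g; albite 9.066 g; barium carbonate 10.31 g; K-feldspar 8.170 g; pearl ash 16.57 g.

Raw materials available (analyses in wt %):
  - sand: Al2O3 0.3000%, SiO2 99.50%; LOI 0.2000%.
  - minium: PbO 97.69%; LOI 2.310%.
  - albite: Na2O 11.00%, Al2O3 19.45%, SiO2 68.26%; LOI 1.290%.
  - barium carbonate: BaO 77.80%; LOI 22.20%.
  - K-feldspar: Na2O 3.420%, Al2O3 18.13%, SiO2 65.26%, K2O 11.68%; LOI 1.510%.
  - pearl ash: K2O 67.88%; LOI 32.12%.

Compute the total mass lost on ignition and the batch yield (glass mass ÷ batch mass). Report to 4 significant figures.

LOI loss = 8.038 g; glass = 72.45 g; yield = 90.01%

All arithmetic keeps full float precision all the way through; in-progress results are shown rounded to four significant digits when written out; every reported number is rounded a single time. All derived quantities, which include yield, six oxide percentages, totals, net glass mass, ignition loss, are carried in full precision, exactly as printed in the problem or the answer, using the weight values on 72.45 g of glass.
Loss on ignition, line by line:
  sand: 30.97 × 0.002000 = 0.06194 g
  minium: 5.406 × 0.02310 = 0.1249 g
  albite: 9.066 × 0.01290 = 0.1170 g
  barium carbonate: 10.31 × 0.2220 = 2.289 g
  K-feldspar: 8.170 × 0.01510 = 0.1234 g
  pearl ash: 16.57 × 0.3212 = 5.322 g
Total LOI = 8.038 g
Glass = batch − LOI = 80.49 − 8.038 = 72.45 g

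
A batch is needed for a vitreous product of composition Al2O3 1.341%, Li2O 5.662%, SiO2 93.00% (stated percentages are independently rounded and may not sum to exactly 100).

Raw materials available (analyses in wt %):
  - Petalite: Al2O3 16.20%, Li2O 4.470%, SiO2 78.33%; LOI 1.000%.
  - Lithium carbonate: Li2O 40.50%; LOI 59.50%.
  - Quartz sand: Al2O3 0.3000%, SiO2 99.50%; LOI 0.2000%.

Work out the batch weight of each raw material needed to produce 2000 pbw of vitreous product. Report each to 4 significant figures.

Batch per 2000 pbw vitreous product:
  Petalite: 132.9 pbw
  Lithium carbonate: 264.9 pbw
  Quartz sand: 1765 pbw
Total batch = 2163 pbw; LOI loss = 162.5 pbw; yield = 92.49%

All arithmetic carries full float precision all the way through; in-progress results appear rounded to 4 significant figures as written; every reported value takes just one rounding; the derived quantities (the totals, the three compositions, LOI, yield, net glass mass) are recomputed using the weight values per 2000 pbw of glass in full precision as quoted within problem or answer.
The oxide mass targets at 2000 pbw vitreous product:
  Al2O3: 1.341% × 2000 = 26.82 pbw
  Li2O: 5.662% × 2000 = 113.2 pbw
  SiO2: 93.00% × 2000 = 1860 pbw
A balance pass over the oxides, given the weights on record, against the basis in use (every target is met by its sum given rounding of the digits):
  Al2O3: 132.9·0.1620 + 1765·0.003000 = 26.82 pbw (target 26.82 pbw)
  Li2O: 132.9·0.04470 + 264.9·0.4050 = 113.2 pbw (target 113.2 pbw)
  SiO2: 132.9·0.7833 + 1765·0.9950 = 1860 pbw (target 1860 pbw)
Consistency of the glass mass: total charge less LOI = 2000 pbw (per-oxide target masses sum to 2000 pbw; stated basis 2000 pbw — any gap is answer rounding).
Batch total: Σ batch = 2163 pbw; ignition loss, Σ(batch × LOI) = 162.5 pbw; yield = glass ÷ total batch = 92.49%.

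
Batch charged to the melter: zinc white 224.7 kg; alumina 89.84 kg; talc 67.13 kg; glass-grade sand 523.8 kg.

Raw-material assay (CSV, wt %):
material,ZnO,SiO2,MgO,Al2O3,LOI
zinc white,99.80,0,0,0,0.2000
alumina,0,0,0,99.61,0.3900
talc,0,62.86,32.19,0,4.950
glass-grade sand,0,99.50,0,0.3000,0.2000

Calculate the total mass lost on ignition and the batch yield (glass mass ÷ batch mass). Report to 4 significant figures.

LOI loss = 5.170 kg; glass = 900.3 kg; yield = 99.43%

Each numeric step carries exact precision from start to finish. Values along the way are printed, with 4-significant-digit rounding, alongside each step; a single rounding completes each reported number — the derived quantities, including four oxide percentages, glass mass, LOI, totals, the yield, are carried from the weighed amounts per 900.3 kg of glass at full float precision, as quoted within question or answer.
Each material's LOI contribution:
  zinc white: 224.7 × 0.002000 = 0.4494 kg
  alumina: 89.84 × 0.003900 = 0.3504 kg
  talc: 67.13 × 0.04950 = 3.323 kg
  glass-grade sand: 523.8 × 0.002000 = 1.048 kg
Total LOI = 5.170 kg
Glass = batch − LOI = 905.5 − 5.170 = 900.3 kg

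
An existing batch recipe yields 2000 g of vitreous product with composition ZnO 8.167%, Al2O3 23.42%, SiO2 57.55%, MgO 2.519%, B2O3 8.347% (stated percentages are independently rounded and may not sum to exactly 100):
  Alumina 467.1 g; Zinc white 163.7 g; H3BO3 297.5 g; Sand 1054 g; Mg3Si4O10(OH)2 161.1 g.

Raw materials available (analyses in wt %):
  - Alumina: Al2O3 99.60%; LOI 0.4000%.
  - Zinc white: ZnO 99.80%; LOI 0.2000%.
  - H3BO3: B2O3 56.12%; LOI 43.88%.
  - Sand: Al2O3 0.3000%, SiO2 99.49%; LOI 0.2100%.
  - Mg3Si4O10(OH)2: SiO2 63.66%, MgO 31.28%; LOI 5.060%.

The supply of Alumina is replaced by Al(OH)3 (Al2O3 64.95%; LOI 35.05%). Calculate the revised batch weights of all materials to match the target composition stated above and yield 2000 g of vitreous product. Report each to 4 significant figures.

Revised batch per 2000 g vitreous product:
  Al(OH)3: 716.3 g
  Zinc white: 163.7 g
  H3BO3: 297.5 g
  Sand: 1054 g
  Mg3Si4O10(OH)2: 161.1 g
Total batch = 2393 g; LOI loss = 392.3 g

The whole derivation carries full float precision from first step to last — values along the way are printed, rounded to four significant figures, in the working — a single rounding produces each reported number — all derived quantities (the five compositions, ignition loss, net glass mass, yield, the totals) are recomputed in full precision from the batch weights per 2000 g of glass, as written in question or answer.
The oxide mass targets at 2000 g vitreous product:
  ZnO: 8.167% × 2000 = 163.3 g
  Al2O3: 23.42% × 2000 = 468.4 g
  SiO2: 57.55% × 2000 = 1151 g
  MgO: 2.519% × 2000 = 50.38 g
  B2O3: 8.347% × 2000 = 166.9 g
Balance tally, oxide-wise, with the batch weights as given, versus the basis set out (every target is met by its sum exact up to rounding of places):
  ZnO: 163.7·0.9980 = 163.4 g (target 163.3 g)
  Al2O3: 716.3·0.6495 + 1054·0.003000 = 468.4 g (target 468.4 g)
  SiO2: 1054·0.9949 + 161.1·0.6366 = 1151 g (target 1151 g)
  MgO: 161.1·0.3128 = 50.39 g (target 50.38 g)
  B2O3: 297.5·0.5612 = 167.0 g (target 166.9 g)
Glass-mass sanity pass: net batch after ignition = 2000 g (oxide target masses add up to 2000 g; with the basis standing at 2000 g — rounding explains the deltas).
Total batch = Σ batch = 2393 g; LOI removed, Σ of batch·LOI: 392.3 g; yield = glass ÷ total batch = 83.60%.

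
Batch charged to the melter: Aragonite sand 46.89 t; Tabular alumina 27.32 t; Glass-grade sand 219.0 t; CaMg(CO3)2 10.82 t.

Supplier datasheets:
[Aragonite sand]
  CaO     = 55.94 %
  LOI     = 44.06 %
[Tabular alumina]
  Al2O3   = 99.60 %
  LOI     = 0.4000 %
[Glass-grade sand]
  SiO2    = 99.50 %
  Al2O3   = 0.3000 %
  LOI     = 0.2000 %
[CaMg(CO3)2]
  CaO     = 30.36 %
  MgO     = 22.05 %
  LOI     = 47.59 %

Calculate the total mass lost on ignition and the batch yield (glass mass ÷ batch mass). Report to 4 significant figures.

LOI loss = 26.36 t; glass = 277.7 t; yield = 91.33%

The working math keeps exact precision through every step. In-progress results are displayed rounded to 4 significant digits alongside each step — each reported number is rounded just once; all derived quantities, including ignition loss, the yield, net glass mass, four oxide percentages, totals, are rebuilt from the weighed amounts per 277.7 t of glass at exact precision, as quoted within either problem or answer.
LOI of each material in turn:
  Aragonite sand: 46.89 × 0.4406 = 20.66 t
  Tabular alumina: 27.32 × 0.004000 = 0.1093 t
  Glass-grade sand: 219.0 × 0.002000 = 0.4380 t
  CaMg(CO3)2: 10.82 × 0.4759 = 5.149 t
Total LOI = 26.36 t
Glass = batch − LOI = 304.0 − 26.36 = 277.7 t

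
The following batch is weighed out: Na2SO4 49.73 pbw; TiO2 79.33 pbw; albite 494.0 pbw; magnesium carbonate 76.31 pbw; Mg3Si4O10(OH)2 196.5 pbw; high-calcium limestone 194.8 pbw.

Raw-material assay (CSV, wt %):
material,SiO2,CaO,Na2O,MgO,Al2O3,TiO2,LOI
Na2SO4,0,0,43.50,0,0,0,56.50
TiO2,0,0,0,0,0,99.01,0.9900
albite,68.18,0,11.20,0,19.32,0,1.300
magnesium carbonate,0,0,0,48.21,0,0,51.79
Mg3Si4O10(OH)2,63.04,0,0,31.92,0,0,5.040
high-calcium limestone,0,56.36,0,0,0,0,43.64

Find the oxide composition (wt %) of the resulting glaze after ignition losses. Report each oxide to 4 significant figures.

Glass mass = 920.9 pbw (batch 1091 − LOI 169.7).
Composition: SiO2 50.02%, CaO 11.92%, Na2O 8.357%, MgO 10.81%, Al2O3 10.36%, TiO2 8.529%

Each numeric step keeps full precision at each step. In-progress results appear with 4-significant-digit rounding at each printed step; every reported figure receives exactly one rounding; all derived quantities are rebuilt in full precision (the totals, yield, net glass mass, the six compositions, LOI) from the batch weights on 920.9 pbw of glass exactly as printed in the problem or answer text.
Mass of each oxide from the mix:
  SiO2: 494.0·0.6818 + 196.5·0.6304 = 460.7 pbw
  CaO: 194.8·0.5636 = 109.8 pbw
  Na2O: 49.73·0.4350 + 494.0·0.1120 = 76.96 pbw
  MgO: 76.31·0.4821 + 196.5·0.3192 = 99.51 pbw
  Al2O3: 494.0·0.1932 = 95.44 pbw
  TiO2: 79.33·0.9901 = 78.54 pbw
LOI: 49.73·0.5650 + 79.33·0.009900 + 494.0·0.01300 + 76.31·0.5179 + 196.5·0.05040 + 194.8·0.4364 = 169.7 pbw
Net of LOI, the glass mass = 1091 − 169.7 = 920.9 pbw (the oxide masses sum to this)
percent by weight: oxide/glass ×100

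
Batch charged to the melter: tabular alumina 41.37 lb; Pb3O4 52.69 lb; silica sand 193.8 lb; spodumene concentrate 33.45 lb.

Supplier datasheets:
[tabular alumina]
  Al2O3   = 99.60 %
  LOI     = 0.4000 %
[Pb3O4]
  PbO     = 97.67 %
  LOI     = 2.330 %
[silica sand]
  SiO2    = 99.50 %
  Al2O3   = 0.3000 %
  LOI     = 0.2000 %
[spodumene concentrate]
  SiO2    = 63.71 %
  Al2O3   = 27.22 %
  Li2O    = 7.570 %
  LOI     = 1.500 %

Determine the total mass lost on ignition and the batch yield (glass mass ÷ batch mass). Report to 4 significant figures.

LOI loss = 2.283 lb; glass = 319.0 lb; yield = 99.29%

Intermediates are printed (rounded to 4 significant figures) across the worked steps. Each numeric step keeps full precision at every stage — each reported number sees exactly one rounding — all derived quantities, including LOI, yield, the totals, glass mass, four oxide percentages, are re-derived from the batch weights at 319.0 lb of glass in exact precision exactly as printed in the question or the answer.
Material-by-material LOI:
  tabular alumina: 41.37 × 0.004000 = 0.1655 lb
  Pb3O4: 52.69 × 0.02330 = 1.228 lb
  silica sand: 193.8 × 0.002000 = 0.3876 lb
  spodumene concentrate: 33.45 × 0.01500 = 0.5018 lb
Total LOI = 2.283 lb
Glass = batch − LOI = 321.3 − 2.283 = 319.0 lb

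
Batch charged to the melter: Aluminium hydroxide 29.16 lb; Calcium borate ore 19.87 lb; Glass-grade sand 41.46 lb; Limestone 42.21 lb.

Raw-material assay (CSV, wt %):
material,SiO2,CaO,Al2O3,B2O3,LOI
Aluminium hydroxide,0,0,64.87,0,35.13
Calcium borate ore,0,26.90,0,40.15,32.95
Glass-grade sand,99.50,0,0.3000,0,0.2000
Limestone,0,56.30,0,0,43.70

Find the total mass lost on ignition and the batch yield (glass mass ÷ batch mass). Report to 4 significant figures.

LOI loss = 35.32 lb; glass = 97.38 lb; yield = 73.38%

Intermediates are printed rounded to four significant digits alongside each step; all internal work keeps exact precision in all steps. Exactly one rounding is applied to every reported value. All derived quantities (LOI, the yield, net glass mass, the totals, four oxide percentages) are recomputed in exact precision using the weight values on 97.38 lb of glass, as set out in question or answer.
Material-by-material LOI:
  Aluminium hydroxide: 29.16 × 0.3513 = 10.24 lb
  Calcium borate ore: 19.87 × 0.3295 = 6.547 lb
  Glass-grade sand: 41.46 × 0.002000 = 0.08292 lb
  Limestone: 42.21 × 0.4370 = 18.45 lb
Total LOI = 35.32 lb
Glass = batch − LOI = 132.7 − 35.32 = 97.38 lb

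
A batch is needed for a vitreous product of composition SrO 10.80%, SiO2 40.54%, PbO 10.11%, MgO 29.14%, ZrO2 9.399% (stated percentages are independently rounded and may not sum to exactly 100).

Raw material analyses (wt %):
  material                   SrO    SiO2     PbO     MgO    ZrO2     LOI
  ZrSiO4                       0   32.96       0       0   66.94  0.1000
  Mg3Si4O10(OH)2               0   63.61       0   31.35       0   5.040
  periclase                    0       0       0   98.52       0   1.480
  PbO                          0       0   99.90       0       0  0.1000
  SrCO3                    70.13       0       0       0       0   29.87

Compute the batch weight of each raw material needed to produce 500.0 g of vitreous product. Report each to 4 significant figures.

Full precision is held in every operation. In-progress results appear, rounded to four significant digits, when written out; every reported figure is rounded a single time — all derived quantities are computed in full float precision (the totals, LOI, glass mass, yield, five oxide percentages) from the batch weights on 500.0 g of glass, exactly as printed in either problem or answer.
The oxide mass targets at 500.0 g vitreous product:
  SrO: 10.80% × 500.0 = 54.00 g
  SiO2: 40.54% × 500.0 = 202.7 g
  PbO: 10.11% × 500.0 = 50.55 g
  MgO: 29.14% × 500.0 = 145.7 g
  ZrO2: 9.399% × 500.0 = 47.00 g
Checking each oxide sum working from each reported weight, against the basis in use (sum by sum, the targets are met modulo rounding of the values):
  SrO: 77.00·0.7013 = 54.00 g (target 54.00 g)
  SiO2: 70.20·0.3296 + 282.3·0.6361 = 202.7 g (target 202.7 g)
  PbO: 50.60·0.9990 = 50.55 g (target 50.55 g)
  MgO: 282.3·0.3135 + 58.06·0.9852 = 145.7 g (target 145.7 g)
  ZrO2: 70.20·0.6694 = 46.99 g (target 47.00 g)
Glass-mass bookkeeping: total batch − LOI = 500.0 g (targets for the oxides total 499.9 g; versus the stated basis of 500.0 g — any gap is answer rounding).
Batch total: Σ batch = 538.2 g; LOI loss = Σ batch·LOI = 38.21 g; glass ÷ batch gives a yield of 92.90%.

Batch per 500.0 g vitreous product:
  ZrSiO4: 70.20 g
  Mg3Si4O10(OH)2: 282.3 g
  periclase: 58.06 g
  PbO: 50.60 g
  SrCO3: 77.00 g
Total batch = 538.2 g; LOI loss = 38.21 g; yield = 92.90%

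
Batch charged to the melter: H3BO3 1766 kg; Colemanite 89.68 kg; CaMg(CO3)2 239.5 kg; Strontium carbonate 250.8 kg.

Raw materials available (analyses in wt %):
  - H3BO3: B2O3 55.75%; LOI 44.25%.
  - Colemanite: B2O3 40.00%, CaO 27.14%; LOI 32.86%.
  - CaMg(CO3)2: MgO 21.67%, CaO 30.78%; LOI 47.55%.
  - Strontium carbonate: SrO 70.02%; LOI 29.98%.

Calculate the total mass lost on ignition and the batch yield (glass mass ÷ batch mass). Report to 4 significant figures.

LOI loss = 1000 kg; glass = 1346 kg; yield = 57.37%

Values along the way are displayed, with 4-significant-figure rounding, at each printed step; the working math runs at full precision in all steps — each reported figure takes a single rounding. Derived quantities, including four oxide percentages, the totals, yield, LOI, glass mass, are recomputed starting from the weights at 1346 kg of glass at full float precision, as set out in the problem or answer text.
LOI of each material in turn:
  H3BO3: 1766 × 0.4425 = 781.5 kg
  Colemanite: 89.68 × 0.3286 = 29.47 kg
  CaMg(CO3)2: 239.5 × 0.4755 = 113.9 kg
  Strontium carbonate: 250.8 × 0.2998 = 75.19 kg
Total LOI = 1000 kg
Glass = batch − LOI = 2346 − 1000 = 1346 kg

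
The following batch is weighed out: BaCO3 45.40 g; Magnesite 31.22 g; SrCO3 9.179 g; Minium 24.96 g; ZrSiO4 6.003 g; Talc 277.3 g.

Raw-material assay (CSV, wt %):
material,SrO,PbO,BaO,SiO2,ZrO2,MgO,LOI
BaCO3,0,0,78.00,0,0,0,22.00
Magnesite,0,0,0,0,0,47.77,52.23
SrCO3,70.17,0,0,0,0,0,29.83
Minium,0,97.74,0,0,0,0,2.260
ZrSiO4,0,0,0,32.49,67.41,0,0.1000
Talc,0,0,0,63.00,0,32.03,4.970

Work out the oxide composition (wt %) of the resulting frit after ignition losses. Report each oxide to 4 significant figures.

Working values are rounded to 4 significant figures when quoted; the whole derivation keeps full precision through the solve — each reported result takes exactly one rounding; all derived quantities, including the yield, the totals, the six compositions, glass mass, LOI, are re-derived from the batch weights for 350.7 g of glass in full float precision exactly as printed in problem or answer.
What the batch supplies per oxide:
  SrO: 9.179·0.7017 = 6.441 g
  PbO: 24.96·0.9774 = 24.40 g
  BaO: 45.40·0.7800 = 35.41 g
  SiO2: 6.003·0.3249 + 277.3·0.6300 = 176.6 g
  ZrO2: 6.003·0.6741 = 4.047 g
  MgO: 31.22·0.4777 + 277.3·0.3203 = 103.7 g
LOI: 45.40·0.2200 + 31.22·0.5223 + 9.179·0.2983 + 24.96·0.02260 + 6.003·0.001000 + 277.3·0.04970 = 43.38 g
The glass mass, total less LOI, = 394.1 − 43.38 = 350.7 g (the oxide masses sum to this)
oxide / glass × 100 gives the wt %

Glass mass = 350.7 g (batch 394.1 − LOI 43.38).
Composition: SrO 1.837%, PbO 6.957%, BaO 10.10%, SiO2 50.37%, ZrO2 1.154%, MgO 29.58%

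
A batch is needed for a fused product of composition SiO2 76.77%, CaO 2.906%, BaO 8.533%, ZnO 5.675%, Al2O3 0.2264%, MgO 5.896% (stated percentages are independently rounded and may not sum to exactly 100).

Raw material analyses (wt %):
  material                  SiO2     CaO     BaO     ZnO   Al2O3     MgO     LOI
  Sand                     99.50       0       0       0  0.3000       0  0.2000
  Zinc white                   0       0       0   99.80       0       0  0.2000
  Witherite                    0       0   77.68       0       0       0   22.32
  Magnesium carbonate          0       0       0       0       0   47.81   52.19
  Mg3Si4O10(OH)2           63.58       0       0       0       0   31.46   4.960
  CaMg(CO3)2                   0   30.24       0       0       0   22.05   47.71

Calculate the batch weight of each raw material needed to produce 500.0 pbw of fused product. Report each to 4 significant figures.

Each numeric step carries exact precision throughout. The intermediate values are rounded to 4 significant figures when displayed — exactly one rounding is applied to each reported result. Derived quantities (net glass mass, totals, the yield, LOI, six oxide percentages) are rebuilt in full float precision from the batch weights per 500.0 pbw of glass, as written in the problem or answer text.
Per-oxide target masses for 500.0 pbw fused product:
  SiO2: 76.77% × 500.0 = 383.8 pbw
  CaO: 2.906% × 500.0 = 14.53 pbw
  BaO: 8.533% × 500.0 = 42.66 pbw
  ZnO: 5.675% × 500.0 = 28.38 pbw
  Al2O3: 0.2264% × 500.0 = 1.132 pbw
  MgO: 5.896% × 500.0 = 29.48 pbw
A balance pass over the oxides, given the weights on record, versus the basis set out (sum by sum, the targets are met once rounding is allowed for):
  SiO2: 377.3·0.9950 + 13.22·0.6358 = 383.8 pbw (target 383.8 pbw)
  CaO: 48.05·0.3024 = 14.53 pbw (target 14.53 pbw)
  BaO: 54.92·0.7768 = 42.66 pbw (target 42.66 pbw)
  ZnO: 28.43·0.9980 = 28.37 pbw (target 28.38 pbw)
  Al2O3: 377.3·0.003000 = 1.132 pbw (target 1.132 pbw)
  MgO: 30.80·0.4781 + 13.22·0.3146 + 48.05·0.2205 = 29.48 pbw (target 29.48 pbw)
Glass-mass closure: batch total minus LOI = 500.0 pbw (summing oxide targets gives 500.0 pbw; the stated basis being 500.0 pbw — differing by rounding only).
Batch total: Σ batch = 552.7 pbw; Σ batch·LOI gives LOI loss = 52.72 pbw; yield: glass divided by total = 90.46%.

Batch per 500.0 pbw fused product:
  Sand: 377.3 pbw
  Zinc white: 28.43 pbw
  Witherite: 54.92 pbw
  Magnesium carbonate: 30.80 pbw
  Mg3Si4O10(OH)2: 13.22 pbw
  CaMg(CO3)2: 48.05 pbw
Total batch = 552.7 pbw; LOI loss = 52.72 pbw; yield = 90.46%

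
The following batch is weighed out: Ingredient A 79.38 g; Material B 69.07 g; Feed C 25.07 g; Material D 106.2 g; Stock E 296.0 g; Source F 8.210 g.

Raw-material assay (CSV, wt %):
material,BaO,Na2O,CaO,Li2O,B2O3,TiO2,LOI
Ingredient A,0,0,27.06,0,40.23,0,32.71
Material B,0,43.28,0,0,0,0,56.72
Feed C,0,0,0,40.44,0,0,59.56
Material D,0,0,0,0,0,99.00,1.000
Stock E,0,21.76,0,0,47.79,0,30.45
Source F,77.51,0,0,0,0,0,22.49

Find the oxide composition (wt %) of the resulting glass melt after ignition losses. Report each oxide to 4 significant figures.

Glass mass = 410.8 g (batch 583.9 − LOI 173.1).
Composition: BaO 1.549%, Na2O 22.96%, CaO 5.229%, Li2O 2.468%, B2O3 42.21%, TiO2 25.59%

Full precision is maintained at each step. The intermediate values are printed rounded off to 4 significant digits on the page; each reported number sees exactly one rounding. All derived quantities, which include ignition loss, six oxide percentages, the yield, glass mass, totals, are computed at full precision, as written in the problem or the answer, using the weight values for 410.8 g of glass.
Per-oxide mass from batch:
  BaO: 8.210·0.7751 = 6.364 g
  Na2O: 69.07·0.4328 + 296.0·0.2176 = 94.30 g
  CaO: 79.38·0.2706 = 21.48 g
  Li2O: 25.07·0.4044 = 10.14 g
  B2O3: 79.38·0.4023 + 296.0·0.4779 = 173.4 g
  TiO2: 106.2·0.9900 = 105.1 g
LOI: 79.38·0.3271 + 69.07·0.5672 + 25.07·0.5956 + 106.2·0.01000 + 296.0·0.3045 + 8.210·0.2249 = 173.1 g
Resulting glass, batch − LOI: 583.9 − 173.1 = 410.8 g (consistent with Σ oxide mass)
percent share: oxide ÷ glass, ×100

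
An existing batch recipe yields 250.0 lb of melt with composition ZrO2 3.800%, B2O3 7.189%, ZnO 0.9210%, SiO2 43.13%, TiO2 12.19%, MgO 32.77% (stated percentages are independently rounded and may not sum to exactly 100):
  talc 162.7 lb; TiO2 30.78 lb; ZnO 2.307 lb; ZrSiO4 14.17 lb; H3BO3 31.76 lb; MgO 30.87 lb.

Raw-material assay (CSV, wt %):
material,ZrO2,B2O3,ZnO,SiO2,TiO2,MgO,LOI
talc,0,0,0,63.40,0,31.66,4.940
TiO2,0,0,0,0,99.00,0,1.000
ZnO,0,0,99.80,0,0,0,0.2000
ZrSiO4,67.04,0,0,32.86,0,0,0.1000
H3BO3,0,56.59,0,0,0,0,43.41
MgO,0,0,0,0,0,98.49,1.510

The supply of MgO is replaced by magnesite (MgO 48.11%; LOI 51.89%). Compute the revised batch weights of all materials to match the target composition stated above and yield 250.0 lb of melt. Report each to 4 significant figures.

Working values are shown (rounded to 4 significant figures) as written — full precision is maintained at every stage — every reported value is rounded only once; all derived quantities (six oxide percentages, totals, net glass mass, LOI, the yield) are recomputed at full float precision from the weighed amounts on 250.0 lb of glass, precisely as stated by either problem or answer.
Target masses of each oxide per 250.0 lb melt:
  ZrO2: 3.800% × 250.0 = 9.500 lb
  B2O3: 7.189% × 250.0 = 17.97 lb
  ZnO: 0.9210% × 250.0 = 2.302 lb
  SiO2: 43.13% × 250.0 = 107.8 lb
  TiO2: 12.19% × 250.0 = 30.48 lb
  MgO: 32.77% × 250.0 = 81.92 lb
Verifying the oxide balance from the weights as reported, per the basis as stated (target by target, the sums agree within answer rounding):
  ZrO2: 14.17·0.6704 = 9.500 lb (target 9.500 lb)
  B2O3: 31.76·0.5659 = 17.97 lb (target 17.97 lb)
  ZnO: 2.307·0.9980 = 2.302 lb (target 2.302 lb)
  SiO2: 162.7·0.6340 + 14.17·0.3286 = 107.8 lb (target 107.8 lb)
  TiO2: 30.78·0.9900 = 30.47 lb (target 30.48 lb)
  MgO: 162.7·0.3166 + 63.20·0.4811 = 81.92 lb (target 81.92 lb)
Glass mass check: total batch − LOI = 250.0 lb (the targets, summed, come to 250.0 lb; versus the stated basis of 250.0 lb — a pure rounding effect).
Adding the batch up: Σ batch = 304.9 lb; ignition loss, Σ(batch × LOI) = 54.95 lb; the yield ratio, glass ÷ batch: 81.98%.

Revised batch per 250.0 lb melt:
  talc: 162.7 lb
  TiO2: 30.78 lb
  ZnO: 2.307 lb
  ZrSiO4: 14.17 lb
  H3BO3: 31.76 lb
  magnesite: 63.20 lb
Total batch = 304.9 lb; LOI loss = 54.95 lb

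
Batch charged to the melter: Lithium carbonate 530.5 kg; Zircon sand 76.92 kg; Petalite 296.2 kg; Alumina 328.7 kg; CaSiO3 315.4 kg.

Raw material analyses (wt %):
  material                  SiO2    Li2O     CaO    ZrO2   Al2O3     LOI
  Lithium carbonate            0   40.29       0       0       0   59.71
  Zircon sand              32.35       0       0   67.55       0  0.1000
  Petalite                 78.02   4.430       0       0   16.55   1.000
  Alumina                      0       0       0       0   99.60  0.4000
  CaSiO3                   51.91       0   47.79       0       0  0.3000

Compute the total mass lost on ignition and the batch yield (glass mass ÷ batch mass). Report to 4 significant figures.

In-progress results appear, with 4-significant-digit rounding, between the steps. Every computation keeps full precision from first step to last — every reported figure carries a single rounding; all derived quantities (the yield, totals, glass mass, five oxide percentages, ignition loss) are recomputed using the weight values on 1226 kg of glass at full float precision as set out in problem or answer.
Per-material ignition loss:
  Lithium carbonate: 530.5 × 0.5971 = 316.8 kg
  Zircon sand: 76.92 × 0.001000 = 0.07692 kg
  Petalite: 296.2 × 0.01000 = 2.962 kg
  Alumina: 328.7 × 0.004000 = 1.315 kg
  CaSiO3: 315.4 × 0.003000 = 0.9462 kg
Total LOI = 322.1 kg
Glass = batch − LOI = 1548 − 322.1 = 1226 kg

LOI loss = 322.1 kg; glass = 1226 kg; yield = 79.19%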